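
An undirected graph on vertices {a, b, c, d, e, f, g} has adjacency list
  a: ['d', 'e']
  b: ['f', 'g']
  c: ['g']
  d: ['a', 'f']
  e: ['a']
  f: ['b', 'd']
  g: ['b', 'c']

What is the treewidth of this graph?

1

A width-1 tree decomposition is:
Bags: B1 = {c, g}  B2 = {b, g}  B3 = {b, f}  B4 = {d, f}  B5 = {a, d}  B6 = {a, e}
Tree: B1–B2, B2–B3, B3–B4, B4–B5, B5–B6
The largest bag has 2 vertices, giving width 1; this decomposition certifies tw(G) ≤ 1. Since G has at least one edge (e.g. c–g), it is not an edgeless graph, so tw(G) ≥ 1. Hence tw(G) = 1 exactly.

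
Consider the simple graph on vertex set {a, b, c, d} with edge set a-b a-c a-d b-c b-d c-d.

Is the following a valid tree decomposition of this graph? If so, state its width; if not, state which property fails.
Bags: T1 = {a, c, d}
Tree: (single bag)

No — vertex b appears in no bag.

A tree decomposition must satisfy three properties: every vertex lies in some bag; for every edge, both endpoints lie together in some bag; and for every vertex, the bags containing it form a connected subtree. Here vertex b appears in no bag, so the decomposition is invalid.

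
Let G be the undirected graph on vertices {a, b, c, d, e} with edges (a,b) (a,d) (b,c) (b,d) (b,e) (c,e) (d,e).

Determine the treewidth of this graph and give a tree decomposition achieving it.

Every bag has size at most 3, so the width is 3 − 1 = 2 and tw(G) ≤ 2. On the other hand G contains the 3-clique {b, d, e}. A clique must lie in a single bag of any decomposition, so no decomposition can have width below 2. The upper and lower bounds meet at 2, so that is the treewidth.

Treewidth 2.
One such decomposition:
Bags: B1 = {a, b, d}  B2 = {b, d, e}  B3 = {b, c, e}
Tree: B1–B2, B2–B3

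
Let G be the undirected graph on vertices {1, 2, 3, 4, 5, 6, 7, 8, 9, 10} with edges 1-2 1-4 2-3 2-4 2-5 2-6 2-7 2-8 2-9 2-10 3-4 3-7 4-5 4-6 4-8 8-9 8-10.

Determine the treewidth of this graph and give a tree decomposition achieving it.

The largest bag has 3 vertices, giving width 2; this decomposition certifies tw(G) ≤ 2. Conversely, {2, 8, 9} is a clique of size 3, and the vertices of any clique must share a bag in every tree decomposition; so some bag has ≥ 3 vertices and tw(G) ≥ 2. Combining the bounds, tw(G) = 2.

Treewidth 2.
One optimal decomposition is:
Bags: B1 = {2, 8, 10}  B2 = {2, 4, 8}  B3 = {2, 3, 4}  B4 = {1, 2, 4}  B5 = {2, 8, 9}  B6 = {2, 4, 6}  B7 = {2, 3, 7}  B8 = {2, 4, 5}
Tree: B1–B2, B2–B3, B3–B4, B2–B5, B2–B6, B3–B7, B3–B8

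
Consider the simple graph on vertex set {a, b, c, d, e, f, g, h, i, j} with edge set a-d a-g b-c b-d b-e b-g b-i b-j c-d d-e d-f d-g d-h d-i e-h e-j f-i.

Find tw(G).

A width-2 tree decomposition is:
Bags: B1 = {b, d, e}  B2 = {b, c, d}  B3 = {b, d, g}  B4 = {a, d, g}  B5 = {b, e, j}  B6 = {b, d, i}  B7 = {d, e, h}  B8 = {d, f, i}
Tree: B1–B2, B1–B3, B3–B4, B1–B5, B3–B6, B1–B7, B6–B8
Each bag holds 3 vertices, so the decomposition has width 2, which upper-bounds the treewidth. Conversely, {a, d, g} is a clique of size 3, and the vertices of any clique must share a bag in every tree decomposition; so some bag has ≥ 3 vertices and tw(G) ≥ 2. The upper and lower bounds meet at 2, so that is the treewidth.

2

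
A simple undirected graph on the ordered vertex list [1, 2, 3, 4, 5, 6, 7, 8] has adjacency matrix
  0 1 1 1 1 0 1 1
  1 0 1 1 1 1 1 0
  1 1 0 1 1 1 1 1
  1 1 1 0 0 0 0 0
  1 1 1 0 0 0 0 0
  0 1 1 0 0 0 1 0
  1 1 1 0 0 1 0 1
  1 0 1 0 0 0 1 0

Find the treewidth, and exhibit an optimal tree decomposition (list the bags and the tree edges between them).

Treewidth 3.
Bags: B1 = {1, 2, 3, 4}  B2 = {1, 2, 3, 7}  B3 = {1, 2, 3, 5}  B4 = {1, 3, 7, 8}  B5 = {2, 3, 6, 7}
Tree: B1–B2, B2–B3, B2–B4, B2–B5

The largest bag has 4 vertices, giving width 3; this decomposition certifies tw(G) ≤ 3. On the other hand G contains the 4-clique {1, 3, 7, 8}. A clique must lie in a single bag of any decomposition, so no decomposition can have width below 3. The upper and lower bounds meet at 3, so that is the treewidth.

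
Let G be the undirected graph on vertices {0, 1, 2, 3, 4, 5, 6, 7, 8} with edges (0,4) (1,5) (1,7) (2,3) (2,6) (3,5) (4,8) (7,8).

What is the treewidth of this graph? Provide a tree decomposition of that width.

Every bag has size at most 2, so the width is 2 − 1 = 1 and tw(G) ≤ 1. Any graph with an edge has treewidth ≥ 1, and G has the edge 0–4. Combining the bounds, tw(G) = 1.

Treewidth 1.
One such decomposition:
Bags: B1 = {0, 4}  B2 = {4, 8}  B3 = {7, 8}  B4 = {1, 7}  B5 = {1, 5}  B6 = {3, 5}  B7 = {2, 3}  B8 = {2, 6}
Tree: B1–B2, B2–B3, B3–B4, B4–B5, B5–B6, B6–B7, B7–B8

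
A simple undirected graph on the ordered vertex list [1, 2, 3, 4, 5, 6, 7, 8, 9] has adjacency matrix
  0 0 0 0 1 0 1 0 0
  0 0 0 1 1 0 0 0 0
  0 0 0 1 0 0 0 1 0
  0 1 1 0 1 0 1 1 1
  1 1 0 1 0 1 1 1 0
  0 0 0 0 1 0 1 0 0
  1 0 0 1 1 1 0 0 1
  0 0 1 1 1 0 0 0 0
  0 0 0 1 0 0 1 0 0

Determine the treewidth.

A width-2 tree decomposition is:
Bags: B1 = {5, 6, 7}  B2 = {1, 5, 7}  B3 = {4, 5, 7}  B4 = {4, 7, 9}  B5 = {2, 4, 5}  B6 = {4, 5, 8}  B7 = {3, 4, 8}
Tree: B1–B2, B2–B3, B3–B4, B3–B5, B5–B6, B6–B7
Each bag holds 3 vertices, so the decomposition has width 2, which upper-bounds the treewidth. Conversely, {1, 5, 7} is a clique of size 3, and the vertices of any clique must share a bag in every tree decomposition; so some bag has ≥ 3 vertices and tw(G) ≥ 2. Therefore the treewidth is 2.

2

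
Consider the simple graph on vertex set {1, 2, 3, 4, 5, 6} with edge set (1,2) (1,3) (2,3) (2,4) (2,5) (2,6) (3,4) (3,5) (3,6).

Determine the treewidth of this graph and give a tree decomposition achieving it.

Treewidth 2.
One such decomposition:
Bags: B1 = {2, 3, 5}  B2 = {1, 2, 3}  B3 = {2, 3, 6}  B4 = {2, 3, 4}
Tree: B1–B2, B2–B3, B2–B4

Each bag holds 3 vertices, so the decomposition has width 2, which upper-bounds the treewidth. On the other hand G contains the 3-clique {1, 2, 3}. A clique must lie in a single bag of any decomposition, so no decomposition can have width below 2. Therefore the treewidth is 2.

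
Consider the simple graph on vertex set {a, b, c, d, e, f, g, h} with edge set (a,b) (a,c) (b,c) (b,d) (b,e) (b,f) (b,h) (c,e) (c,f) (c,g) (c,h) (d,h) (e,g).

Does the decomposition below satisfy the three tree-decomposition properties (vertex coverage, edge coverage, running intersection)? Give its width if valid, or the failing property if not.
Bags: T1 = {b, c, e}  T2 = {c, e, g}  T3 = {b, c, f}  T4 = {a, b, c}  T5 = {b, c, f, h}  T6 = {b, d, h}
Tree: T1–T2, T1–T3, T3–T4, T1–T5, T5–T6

No — bags containing vertex f are not connected in the tree.

A tree decomposition must satisfy three properties: every vertex lies in some bag; for every edge, both endpoints lie together in some bag; and for every vertex, the bags containing it form a connected subtree. Here bags containing vertex f are not connected in the tree, so the decomposition is invalid.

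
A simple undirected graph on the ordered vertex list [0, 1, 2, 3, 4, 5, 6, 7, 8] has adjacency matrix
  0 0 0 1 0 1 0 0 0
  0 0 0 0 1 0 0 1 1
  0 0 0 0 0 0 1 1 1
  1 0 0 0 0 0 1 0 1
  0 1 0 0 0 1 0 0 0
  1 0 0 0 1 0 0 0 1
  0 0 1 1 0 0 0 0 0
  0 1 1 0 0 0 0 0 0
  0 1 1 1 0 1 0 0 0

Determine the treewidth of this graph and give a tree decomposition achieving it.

Every bag has size at most 4, so the width is 4 − 1 = 3 and tw(G) ≤ 3. For the lower bound: the 4 vertex sets {0,3,6}, {2}, {8}, {1,4,5,7} are disjoint, each induces a connected subgraph, and every pair is joined by at least one edge of G. Contracting each set to a single vertex therefore yields K_{4} as a minor, and since treewidth is minor-monotone, tw(G) ≥ tw(K_{4}) = 3. Therefore the treewidth is 3.

Treewidth 3.
One such decomposition:
Bags: B1 = {0, 2, 3, 6}  B2 = {0, 2, 3, 8}  B3 = {0, 2, 5, 8}  B4 = {2, 5, 7, 8}  B5 = {1, 5, 7, 8}  B6 = {1, 4, 5, 7}
Tree: B1–B2, B2–B3, B3–B4, B4–B5, B5–B6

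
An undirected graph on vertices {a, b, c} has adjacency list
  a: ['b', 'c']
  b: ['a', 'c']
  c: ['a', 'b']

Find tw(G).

2

A width-2 tree decomposition is:
Bags: B1 = {a, b, c}
Tree: (single bag)
A single bag containing all 3 vertices is trivially a valid decomposition of width 2. Conversely, {a, b, c} is a clique of size 3, and the vertices of any clique must share a bag in every tree decomposition; so some bag has ≥ 3 vertices and tw(G) ≥ 2. Therefore the treewidth is 2.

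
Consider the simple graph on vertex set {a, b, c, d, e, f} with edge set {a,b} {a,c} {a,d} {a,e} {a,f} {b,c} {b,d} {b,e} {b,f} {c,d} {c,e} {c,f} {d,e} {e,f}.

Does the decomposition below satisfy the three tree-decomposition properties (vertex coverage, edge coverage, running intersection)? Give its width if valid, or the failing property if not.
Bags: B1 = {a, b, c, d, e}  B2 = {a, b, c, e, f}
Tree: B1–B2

Yes; width 4.

Checking the three conditions: (i) the bags cover all of {a, b, c, d, e, f}; (ii) for each edge, some bag contains both endpoints; (iii) the bags containing any fixed vertex form a subtree. All hold, so the decomposition is valid with width 5 − 1 = 4.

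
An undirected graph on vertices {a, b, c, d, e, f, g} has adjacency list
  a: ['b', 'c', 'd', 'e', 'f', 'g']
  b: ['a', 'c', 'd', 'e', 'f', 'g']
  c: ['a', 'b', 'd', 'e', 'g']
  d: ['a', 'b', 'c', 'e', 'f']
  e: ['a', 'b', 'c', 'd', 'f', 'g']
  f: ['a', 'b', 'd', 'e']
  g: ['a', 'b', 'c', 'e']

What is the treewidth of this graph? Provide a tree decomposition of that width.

Treewidth 4.
Bags: B1 = {a, b, c, d, e}  B2 = {a, b, c, e, g}  B3 = {a, b, d, e, f}
Tree: B1–B2, B1–B3

Every bag has size at most 5, so the width is 5 − 1 = 4 and tw(G) ≤ 4. For the lower bound, the 5 vertices {a, b, c, d, e} are pairwise adjacent, and any tree decomposition puts a clique entirely inside one bag — forcing width ≥ 4. Hence tw(G) = 4 exactly.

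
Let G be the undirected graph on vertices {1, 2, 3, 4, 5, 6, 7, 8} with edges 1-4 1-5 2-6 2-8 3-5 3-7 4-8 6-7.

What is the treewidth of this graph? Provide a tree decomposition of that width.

Treewidth 2.
One optimal decomposition is:
Bags: B1 = {2, 6, 8}  B2 = {4, 6, 8}  B3 = {1, 4, 6}  B4 = {1, 5, 6}  B5 = {3, 5, 6}  B6 = {3, 6, 7}
Tree: B1–B2, B2–B3, B3–B4, B4–B5, B5–B6

Each bag holds 3 vertices, so the decomposition has width 2, which upper-bounds the treewidth. For the lower bound, G contains the cycle 6–2–8–4–1–5–3–7–6, so G is not a forest; only forests have treewidth ≤ 1, hence tw(G) ≥ 2. Hence tw(G) = 2 exactly.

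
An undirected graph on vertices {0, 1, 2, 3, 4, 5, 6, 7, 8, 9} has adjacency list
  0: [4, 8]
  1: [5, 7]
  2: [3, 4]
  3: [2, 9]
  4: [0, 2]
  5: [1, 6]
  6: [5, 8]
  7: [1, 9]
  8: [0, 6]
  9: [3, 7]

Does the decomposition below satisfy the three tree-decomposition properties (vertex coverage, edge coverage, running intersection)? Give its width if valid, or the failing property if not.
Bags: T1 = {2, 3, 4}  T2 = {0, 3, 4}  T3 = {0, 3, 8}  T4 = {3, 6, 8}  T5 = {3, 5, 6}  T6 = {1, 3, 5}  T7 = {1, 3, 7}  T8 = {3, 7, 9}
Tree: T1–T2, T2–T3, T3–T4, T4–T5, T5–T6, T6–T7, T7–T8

Yes; width 2.

Vertex coverage: the bags together contain {0, 1, 2, 3, 4, 5, 6, 7, 8, 9}, the full vertex set. Edge coverage: each edge of G has both endpoints in at least one bag. Running intersection: for every vertex, the bags containing it form a connected subtree. All three properties hold, so this is a valid tree decomposition of width max|bag| − 1 = 2, and hence tw(G) ≤ 2.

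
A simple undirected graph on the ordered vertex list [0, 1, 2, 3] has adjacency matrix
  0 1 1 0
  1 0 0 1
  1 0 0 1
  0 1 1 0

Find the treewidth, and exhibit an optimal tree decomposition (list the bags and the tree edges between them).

Treewidth 2.
One such decomposition:
Bags: B1 = {0, 1, 3}  B2 = {0, 2, 3}
Tree: B1–B2

Each bag holds 3 vertices, so the decomposition has width 2, which upper-bounds the treewidth. Since 3–1–0–2–3 is a cycle in G, G is not acyclic. Forests are exactly the graphs of treewidth ≤ 1, so tw(G) ≥ 2. Combining the bounds, tw(G) = 2.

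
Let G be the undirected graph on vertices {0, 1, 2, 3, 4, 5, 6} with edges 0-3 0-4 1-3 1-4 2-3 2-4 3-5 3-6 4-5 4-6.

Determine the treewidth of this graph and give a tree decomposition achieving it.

The largest bag has 3 vertices, giving width 2; this decomposition certifies tw(G) ≤ 2. For the lower bound, G contains the cycle 3–6–4–0–3, so G is not a forest; only forests have treewidth ≤ 1, hence tw(G) ≥ 2. The upper and lower bounds meet at 2, so that is the treewidth.

Treewidth 2.
One optimal decomposition is:
Bags: B1 = {3, 4, 6}  B2 = {0, 3, 4}  B3 = {2, 3, 4}  B4 = {3, 4, 5}  B5 = {1, 3, 4}
Tree: B1–B2, B2–B3, B3–B4, B4–B5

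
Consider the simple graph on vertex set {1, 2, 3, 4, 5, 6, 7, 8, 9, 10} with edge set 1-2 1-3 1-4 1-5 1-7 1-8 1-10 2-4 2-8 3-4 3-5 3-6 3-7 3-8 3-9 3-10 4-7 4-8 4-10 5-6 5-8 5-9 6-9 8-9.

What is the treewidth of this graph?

3

A width-3 tree decomposition is:
Bags: B1 = {1, 3, 4, 8}  B2 = {1, 3, 4, 10}  B3 = {1, 3, 4, 7}  B4 = {1, 2, 4, 8}  B5 = {1, 3, 5, 8}  B6 = {3, 5, 8, 9}  B7 = {3, 5, 6, 9}
Tree: B1–B2, B2–B3, B1–B4, B1–B5, B5–B6, B6–B7
The largest bag has 4 vertices, giving width 3; this decomposition certifies tw(G) ≤ 3. For the lower bound, the 4 vertices {1, 2, 4, 8} are pairwise adjacent, and any tree decomposition puts a clique entirely inside one bag — forcing width ≥ 3. The upper and lower bounds meet at 3, so that is the treewidth.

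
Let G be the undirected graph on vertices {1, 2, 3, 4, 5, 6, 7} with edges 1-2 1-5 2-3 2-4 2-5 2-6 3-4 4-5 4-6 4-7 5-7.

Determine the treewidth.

A width-2 tree decomposition is:
Bags: B1 = {2, 4, 5}  B2 = {2, 4, 6}  B3 = {2, 3, 4}  B4 = {1, 2, 5}  B5 = {4, 5, 7}
Tree: B1–B2, B1–B3, B1–B4, B1–B5
The largest bag has 3 vertices, giving width 2; this decomposition certifies tw(G) ≤ 2. On the other hand G contains the 3-clique {1, 2, 5}. A clique must lie in a single bag of any decomposition, so no decomposition can have width below 2. The upper and lower bounds meet at 2, so that is the treewidth.

2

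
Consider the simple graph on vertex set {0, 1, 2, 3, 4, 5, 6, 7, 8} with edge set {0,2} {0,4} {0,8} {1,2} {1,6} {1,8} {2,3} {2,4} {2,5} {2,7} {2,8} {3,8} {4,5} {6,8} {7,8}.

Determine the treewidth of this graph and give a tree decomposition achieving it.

The largest bag has 3 vertices, giving width 2; this decomposition certifies tw(G) ≤ 2. Conversely, {0, 2, 8} is a clique of size 3, and the vertices of any clique must share a bag in every tree decomposition; so some bag has ≥ 3 vertices and tw(G) ≥ 2. The upper and lower bounds meet at 2, so that is the treewidth.

Treewidth 2.
One optimal decomposition is:
Bags: B1 = {1, 2, 8}  B2 = {2, 3, 8}  B3 = {0, 2, 8}  B4 = {2, 7, 8}  B5 = {0, 2, 4}  B6 = {1, 6, 8}  B7 = {2, 4, 5}
Tree: B1–B2, B1–B3, B1–B4, B3–B5, B1–B6, B5–B7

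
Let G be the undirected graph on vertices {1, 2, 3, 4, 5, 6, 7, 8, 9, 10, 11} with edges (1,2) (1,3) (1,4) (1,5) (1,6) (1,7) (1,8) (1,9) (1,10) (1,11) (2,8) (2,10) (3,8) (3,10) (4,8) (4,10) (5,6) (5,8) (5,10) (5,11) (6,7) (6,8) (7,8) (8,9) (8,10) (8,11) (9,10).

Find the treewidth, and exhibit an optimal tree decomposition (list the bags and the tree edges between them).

Treewidth 3.
Bags: B1 = {1, 5, 8, 10}  B2 = {1, 5, 8, 11}  B3 = {1, 5, 6, 8}  B4 = {1, 4, 8, 10}  B5 = {1, 3, 8, 10}  B6 = {1, 8, 9, 10}  B7 = {1, 6, 7, 8}  B8 = {1, 2, 8, 10}
Tree: B1–B2, B1–B3, B1–B4, B1–B5, B5–B6, B3–B7, B1–B8

Every bag has size at most 4, so the width is 4 − 1 = 3 and tw(G) ≤ 3. On the other hand G contains the 4-clique {1, 2, 8, 10}. A clique must lie in a single bag of any decomposition, so no decomposition can have width below 3. Therefore the treewidth is 3.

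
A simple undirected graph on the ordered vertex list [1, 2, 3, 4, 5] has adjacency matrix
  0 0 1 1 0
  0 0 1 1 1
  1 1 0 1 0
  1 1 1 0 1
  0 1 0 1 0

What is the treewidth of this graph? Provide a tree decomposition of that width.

Every bag has size at most 3, so the width is 3 − 1 = 2 and tw(G) ≤ 2. On the other hand G contains the 3-clique {1, 3, 4}. A clique must lie in a single bag of any decomposition, so no decomposition can have width below 2. Hence tw(G) = 2 exactly.

Treewidth 2.
One optimal decomposition is:
Bags: B1 = {1, 3, 4}  B2 = {2, 3, 4}  B3 = {2, 4, 5}
Tree: B1–B2, B2–B3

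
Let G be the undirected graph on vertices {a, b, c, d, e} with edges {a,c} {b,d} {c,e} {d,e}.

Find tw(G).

1

A width-1 tree decomposition is:
Bags: B1 = {a, c}  B2 = {c, e}  B3 = {d, e}  B4 = {b, d}
Tree: B1–B2, B2–B3, B3–B4
The largest bag has 2 vertices, giving width 1; this decomposition certifies tw(G) ≤ 1. Since G has at least one edge (e.g. a–c), it is not an edgeless graph, so tw(G) ≥ 1. Hence tw(G) = 1 exactly.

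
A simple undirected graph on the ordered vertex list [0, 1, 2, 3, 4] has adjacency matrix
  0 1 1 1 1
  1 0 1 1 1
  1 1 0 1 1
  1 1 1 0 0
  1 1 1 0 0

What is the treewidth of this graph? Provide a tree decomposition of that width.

Treewidth 3.
One such decomposition:
Bags: B1 = {0, 1, 2, 3}  B2 = {0, 1, 2, 4}
Tree: B1–B2

Every bag has size at most 4, so the width is 4 − 1 = 3 and tw(G) ≤ 3. For the lower bound, the 4 vertices {0, 1, 2, 3} are pairwise adjacent, and any tree decomposition puts a clique entirely inside one bag — forcing width ≥ 3. Combining the bounds, tw(G) = 3.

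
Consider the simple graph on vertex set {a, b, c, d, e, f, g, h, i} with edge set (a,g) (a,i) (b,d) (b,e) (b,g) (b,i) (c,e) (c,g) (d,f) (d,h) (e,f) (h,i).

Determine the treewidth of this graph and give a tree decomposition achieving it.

The largest bag has 4 vertices, giving width 3; this decomposition certifies tw(G) ≤ 3. For the lower bound: the 4 vertex sets {c,e,f}, {d}, {b}, {a,g,h,i} are disjoint, each induces a connected subgraph, and every pair is joined by at least one edge of G. Contracting each set to a single vertex therefore yields K_{4} as a minor, and since treewidth is minor-monotone, tw(G) ≥ tw(K_{4}) = 3. The upper and lower bounds meet at 3, so that is the treewidth.

Treewidth 3.
One optimal decomposition is:
Bags: B1 = {c, d, e, f}  B2 = {b, c, d, e}  B3 = {b, c, d, g}  B4 = {b, d, g, h}  B5 = {b, g, h, i}  B6 = {a, g, h, i}
Tree: B1–B2, B2–B3, B3–B4, B4–B5, B5–B6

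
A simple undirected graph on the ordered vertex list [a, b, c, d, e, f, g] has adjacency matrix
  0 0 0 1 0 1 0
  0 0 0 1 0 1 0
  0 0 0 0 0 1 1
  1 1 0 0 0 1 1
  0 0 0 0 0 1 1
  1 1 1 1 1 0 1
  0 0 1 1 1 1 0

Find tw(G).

A width-2 tree decomposition is:
Bags: B1 = {d, f, g}  B2 = {b, d, f}  B3 = {a, d, f}  B4 = {e, f, g}  B5 = {c, f, g}
Tree: B1–B2, B1–B3, B1–B4, B1–B5
The largest bag has 3 vertices, giving width 2; this decomposition certifies tw(G) ≤ 2. On the other hand G contains the 3-clique {d, f, g}. A clique must lie in a single bag of any decomposition, so no decomposition can have width below 2. Therefore the treewidth is 2.

2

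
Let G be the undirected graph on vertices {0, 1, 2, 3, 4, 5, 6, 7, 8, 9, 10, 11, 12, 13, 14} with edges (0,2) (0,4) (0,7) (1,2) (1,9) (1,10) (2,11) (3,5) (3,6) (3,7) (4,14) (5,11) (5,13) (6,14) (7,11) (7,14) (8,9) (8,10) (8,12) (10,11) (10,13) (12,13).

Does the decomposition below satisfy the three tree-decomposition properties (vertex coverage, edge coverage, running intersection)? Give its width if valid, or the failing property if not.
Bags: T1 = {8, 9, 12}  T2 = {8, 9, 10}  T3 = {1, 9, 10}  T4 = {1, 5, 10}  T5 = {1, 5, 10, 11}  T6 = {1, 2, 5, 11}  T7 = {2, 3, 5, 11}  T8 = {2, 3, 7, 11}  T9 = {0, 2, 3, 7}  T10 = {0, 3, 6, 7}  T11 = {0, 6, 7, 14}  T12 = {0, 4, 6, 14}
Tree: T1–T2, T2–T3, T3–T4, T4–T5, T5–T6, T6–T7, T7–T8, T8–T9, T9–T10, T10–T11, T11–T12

No — vertex 13 appears in no bag.

A tree decomposition must satisfy three properties: every vertex lies in some bag; for every edge, both endpoints lie together in some bag; and for every vertex, the bags containing it form a connected subtree. Here vertex 13 appears in no bag, so the decomposition is invalid.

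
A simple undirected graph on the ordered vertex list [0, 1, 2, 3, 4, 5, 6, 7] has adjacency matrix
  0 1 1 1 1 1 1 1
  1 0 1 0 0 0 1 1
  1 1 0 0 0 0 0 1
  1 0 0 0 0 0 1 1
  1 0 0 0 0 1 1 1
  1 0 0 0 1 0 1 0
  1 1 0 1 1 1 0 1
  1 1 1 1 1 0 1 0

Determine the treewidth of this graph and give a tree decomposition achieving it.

Every bag has size at most 4, so the width is 4 − 1 = 3 and tw(G) ≤ 3. For the lower bound, the 4 vertices {0, 1, 2, 7} are pairwise adjacent, and any tree decomposition puts a clique entirely inside one bag — forcing width ≥ 3. The upper and lower bounds meet at 3, so that is the treewidth.

Treewidth 3.
One optimal decomposition is:
Bags: B1 = {0, 1, 2, 7}  B2 = {0, 1, 6, 7}  B3 = {0, 4, 6, 7}  B4 = {0, 3, 6, 7}  B5 = {0, 4, 5, 6}
Tree: B1–B2, B2–B3, B3–B4, B3–B5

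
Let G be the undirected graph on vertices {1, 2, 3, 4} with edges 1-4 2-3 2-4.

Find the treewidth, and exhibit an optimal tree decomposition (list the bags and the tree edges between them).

Treewidth 1.
One optimal decomposition is:
Bags: B1 = {2, 4}  B2 = {1, 4}  B3 = {2, 3}
Tree: B1–B2, B1–B3

Every bag has size at most 2, so the width is 2 − 1 = 1 and tw(G) ≤ 1. G has an edge, so its treewidth is at least 1. The upper and lower bounds meet at 1, so that is the treewidth.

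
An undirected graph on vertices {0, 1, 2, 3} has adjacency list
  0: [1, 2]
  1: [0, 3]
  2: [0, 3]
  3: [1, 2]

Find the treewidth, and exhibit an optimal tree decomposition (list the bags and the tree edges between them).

Treewidth 2.
One such decomposition:
Bags: B1 = {0, 2, 3}  B2 = {0, 1, 3}
Tree: B1–B2

Every bag has size at most 3, so the width is 3 − 1 = 2 and tw(G) ≤ 2. The edges 3–2–0–1–3 form a cycle, so G is not a tree and its treewidth is at least 2. Combining the bounds, tw(G) = 2.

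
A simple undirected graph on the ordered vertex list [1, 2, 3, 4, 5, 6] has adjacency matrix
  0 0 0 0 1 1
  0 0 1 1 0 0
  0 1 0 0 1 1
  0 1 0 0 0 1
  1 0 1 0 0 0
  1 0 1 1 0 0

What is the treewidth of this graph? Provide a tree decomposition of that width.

Each bag holds 3 vertices, so the decomposition has width 2, which upper-bounds the treewidth. The edges 2–4–6–3–2 form a cycle, so G is not a tree and its treewidth is at least 2. Therefore the treewidth is 2.

Treewidth 2.
One such decomposition:
Bags: B1 = {2, 3, 4}  B2 = {3, 4, 6}  B3 = {3, 5, 6}  B4 = {1, 5, 6}
Tree: B1–B2, B2–B3, B3–B4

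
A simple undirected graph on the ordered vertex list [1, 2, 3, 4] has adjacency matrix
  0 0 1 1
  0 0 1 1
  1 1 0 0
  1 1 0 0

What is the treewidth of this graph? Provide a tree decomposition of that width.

Each bag holds 3 vertices, so the decomposition has width 2, which upper-bounds the treewidth. For the lower bound, G contains the cycle 4–1–3–2–4, so G is not a forest; only forests have treewidth ≤ 1, hence tw(G) ≥ 2. Therefore the treewidth is 2.

Treewidth 2.
Bags: B1 = {1, 3, 4}  B2 = {2, 3, 4}
Tree: B1–B2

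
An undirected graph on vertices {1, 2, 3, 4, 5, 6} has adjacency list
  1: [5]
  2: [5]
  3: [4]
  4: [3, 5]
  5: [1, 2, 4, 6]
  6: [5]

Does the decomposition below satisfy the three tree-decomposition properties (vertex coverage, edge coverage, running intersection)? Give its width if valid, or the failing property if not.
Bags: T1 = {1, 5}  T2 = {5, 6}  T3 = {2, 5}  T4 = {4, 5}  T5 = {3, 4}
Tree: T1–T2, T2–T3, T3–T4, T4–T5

Vertex coverage: the bags together contain {1, 2, 3, 4, 5, 6}, the full vertex set. Edge coverage: each edge of G has both endpoints in at least one bag. Running intersection: for every vertex, the bags containing it form a connected subtree. All three properties hold, so this is a valid tree decomposition of width max|bag| − 1 = 1, and hence tw(G) ≤ 1.

Yes; width 1.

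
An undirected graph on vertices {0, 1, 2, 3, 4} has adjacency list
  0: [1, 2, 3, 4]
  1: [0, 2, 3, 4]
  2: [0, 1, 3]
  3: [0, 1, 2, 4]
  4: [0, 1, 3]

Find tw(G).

3

A width-3 tree decomposition is:
Bags: B1 = {0, 1, 3, 4}  B2 = {0, 1, 2, 3}
Tree: B1–B2
The largest bag has 4 vertices, giving width 3; this decomposition certifies tw(G) ≤ 3. Conversely, {0, 1, 2, 3} is a clique of size 4, and the vertices of any clique must share a bag in every tree decomposition; so some bag has ≥ 4 vertices and tw(G) ≥ 3. Combining the bounds, tw(G) = 3.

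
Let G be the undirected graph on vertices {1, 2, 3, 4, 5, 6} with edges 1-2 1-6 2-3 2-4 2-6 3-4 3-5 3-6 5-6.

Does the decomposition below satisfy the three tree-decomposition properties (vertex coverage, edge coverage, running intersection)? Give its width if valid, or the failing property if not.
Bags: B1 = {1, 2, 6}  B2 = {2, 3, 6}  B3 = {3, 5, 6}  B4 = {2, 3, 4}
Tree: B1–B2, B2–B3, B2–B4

Yes; width 2.

Vertex coverage: the bags together contain {1, 2, 3, 4, 5, 6}, the full vertex set. Edge coverage: each edge of G has both endpoints in at least one bag. Running intersection: for every vertex, the bags containing it form a connected subtree. All three properties hold, so this is a valid tree decomposition of width max|bag| − 1 = 2, and hence tw(G) ≤ 2.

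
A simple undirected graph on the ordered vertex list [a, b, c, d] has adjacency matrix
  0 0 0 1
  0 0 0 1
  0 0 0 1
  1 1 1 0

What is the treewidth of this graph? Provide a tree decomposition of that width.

Every bag has size at most 2, so the width is 2 − 1 = 1 and tw(G) ≤ 1. Any graph with an edge has treewidth ≥ 1, and G has the edge a–d. Hence tw(G) = 1 exactly.

Treewidth 1.
Bags: B1 = {a, d}  B2 = {b, d}  B3 = {c, d}
Tree: B1–B2, B1–B3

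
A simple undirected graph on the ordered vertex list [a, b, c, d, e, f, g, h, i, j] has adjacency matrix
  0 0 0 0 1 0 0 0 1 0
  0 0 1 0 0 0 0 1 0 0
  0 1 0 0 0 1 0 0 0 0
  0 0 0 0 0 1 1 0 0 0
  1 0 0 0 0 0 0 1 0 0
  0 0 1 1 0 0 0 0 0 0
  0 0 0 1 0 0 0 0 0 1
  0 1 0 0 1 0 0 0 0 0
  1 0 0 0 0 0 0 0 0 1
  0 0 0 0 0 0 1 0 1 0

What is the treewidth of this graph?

2

A width-2 tree decomposition is:
Bags: B1 = {g, i, j}  B2 = {d, g, i}  B3 = {d, f, i}  B4 = {c, f, i}  B5 = {b, c, i}  B6 = {b, h, i}  B7 = {e, h, i}  B8 = {a, e, i}
Tree: B1–B2, B2–B3, B3–B4, B4–B5, B5–B6, B6–B7, B7–B8
Every bag has size at most 3, so the width is 3 − 1 = 2 and tw(G) ≤ 2. Since i–j–g–d–f–c–b–h–e–a–i is a cycle in G, G is not acyclic. Forests are exactly the graphs of treewidth ≤ 1, so tw(G) ≥ 2. Hence tw(G) = 2 exactly.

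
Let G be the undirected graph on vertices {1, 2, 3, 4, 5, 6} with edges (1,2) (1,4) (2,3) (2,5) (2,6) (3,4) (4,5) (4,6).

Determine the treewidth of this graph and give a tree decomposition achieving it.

The largest bag has 3 vertices, giving width 2; this decomposition certifies tw(G) ≤ 2. The edges 2–5–4–3–2 form a cycle, so G is not a tree and its treewidth is at least 2. Hence tw(G) = 2 exactly.

Treewidth 2.
One optimal decomposition is:
Bags: B1 = {2, 4, 5}  B2 = {2, 3, 4}  B3 = {1, 2, 4}  B4 = {2, 4, 6}
Tree: B1–B2, B2–B3, B3–B4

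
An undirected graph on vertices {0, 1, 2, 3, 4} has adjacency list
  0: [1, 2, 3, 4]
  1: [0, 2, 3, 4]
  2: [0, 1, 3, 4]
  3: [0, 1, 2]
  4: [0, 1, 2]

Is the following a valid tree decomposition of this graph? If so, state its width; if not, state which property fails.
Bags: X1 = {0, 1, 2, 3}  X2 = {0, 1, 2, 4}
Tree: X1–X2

Checking the three conditions: (i) the bags cover all of {0, 1, 2, 3, 4}; (ii) for each edge, some bag contains both endpoints; (iii) the bags containing any fixed vertex form a subtree. All hold, so the decomposition is valid with width 4 − 1 = 3.

Yes; width 3.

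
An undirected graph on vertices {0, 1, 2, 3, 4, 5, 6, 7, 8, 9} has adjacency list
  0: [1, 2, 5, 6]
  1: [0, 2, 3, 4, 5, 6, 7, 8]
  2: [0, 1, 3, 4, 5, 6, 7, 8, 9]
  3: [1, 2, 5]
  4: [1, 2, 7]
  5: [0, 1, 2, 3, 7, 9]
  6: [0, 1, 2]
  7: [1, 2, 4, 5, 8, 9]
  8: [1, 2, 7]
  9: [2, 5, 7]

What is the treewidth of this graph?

A width-3 tree decomposition is:
Bags: B1 = {1, 2, 5, 7}  B2 = {0, 1, 2, 5}  B3 = {1, 2, 7, 8}  B4 = {2, 5, 7, 9}  B5 = {1, 2, 4, 7}  B6 = {1, 2, 3, 5}  B7 = {0, 1, 2, 6}
Tree: B1–B2, B1–B3, B1–B4, B1–B5, B1–B6, B2–B7
Each bag holds 4 vertices, so the decomposition has width 3, which upper-bounds the treewidth. Conversely, {1, 2, 7, 8} is a clique of size 4, and the vertices of any clique must share a bag in every tree decomposition; so some bag has ≥ 4 vertices and tw(G) ≥ 3. Therefore the treewidth is 3.

3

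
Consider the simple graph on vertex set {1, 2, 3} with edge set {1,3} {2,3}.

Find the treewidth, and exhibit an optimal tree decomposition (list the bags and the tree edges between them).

Treewidth 1.
One such decomposition:
Bags: B1 = {2, 3}  B2 = {1, 3}
Tree: B1–B2

The largest bag has 2 vertices, giving width 1; this decomposition certifies tw(G) ≤ 1. G has an edge, so its treewidth is at least 1. Hence tw(G) = 1 exactly.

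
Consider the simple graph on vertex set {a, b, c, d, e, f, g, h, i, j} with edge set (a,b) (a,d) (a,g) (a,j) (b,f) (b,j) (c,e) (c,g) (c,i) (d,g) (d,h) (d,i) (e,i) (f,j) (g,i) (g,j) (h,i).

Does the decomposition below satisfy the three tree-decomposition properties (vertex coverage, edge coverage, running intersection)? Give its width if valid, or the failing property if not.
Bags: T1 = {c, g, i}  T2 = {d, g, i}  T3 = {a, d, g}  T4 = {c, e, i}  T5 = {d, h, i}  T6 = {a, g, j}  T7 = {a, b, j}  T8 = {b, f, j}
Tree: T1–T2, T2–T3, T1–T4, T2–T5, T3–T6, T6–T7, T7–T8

Every vertex of G appears in some bag (union = {a, b, c, d, e, f, g, h, i, j}); every edge is covered by a bag; and for each vertex v the set of bags containing v is connected in the bag tree. The decomposition is therefore valid. The largest bag has 3 vertices, so the width is 2.

Yes; width 2.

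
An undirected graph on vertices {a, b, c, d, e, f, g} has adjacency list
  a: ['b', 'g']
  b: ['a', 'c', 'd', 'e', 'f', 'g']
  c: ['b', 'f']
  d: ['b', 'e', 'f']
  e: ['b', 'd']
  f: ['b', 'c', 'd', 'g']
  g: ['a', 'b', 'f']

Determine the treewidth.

2

A width-2 tree decomposition is:
Bags: B1 = {b, d, e}  B2 = {b, d, f}  B3 = {b, f, g}  B4 = {a, b, g}  B5 = {b, c, f}
Tree: B1–B2, B2–B3, B3–B4, B3–B5
The largest bag has 3 vertices, giving width 2; this decomposition certifies tw(G) ≤ 2. Conversely, {a, b, g} is a clique of size 3, and the vertices of any clique must share a bag in every tree decomposition; so some bag has ≥ 3 vertices and tw(G) ≥ 2. The upper and lower bounds meet at 2, so that is the treewidth.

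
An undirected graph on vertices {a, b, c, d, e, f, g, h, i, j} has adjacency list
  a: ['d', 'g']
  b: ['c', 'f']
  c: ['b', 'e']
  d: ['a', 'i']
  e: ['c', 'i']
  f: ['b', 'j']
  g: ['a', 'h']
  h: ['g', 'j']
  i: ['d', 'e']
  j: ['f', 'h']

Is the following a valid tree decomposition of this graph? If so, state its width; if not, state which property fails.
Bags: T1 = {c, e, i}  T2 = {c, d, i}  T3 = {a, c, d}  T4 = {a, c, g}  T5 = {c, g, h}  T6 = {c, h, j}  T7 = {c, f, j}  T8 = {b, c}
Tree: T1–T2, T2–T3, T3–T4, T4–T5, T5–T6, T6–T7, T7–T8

A tree decomposition must satisfy three properties: every vertex lies in some bag; for every edge, both endpoints lie together in some bag; and for every vertex, the bags containing it form a connected subtree. Here edge (f,b) lies in no bag, so the decomposition is invalid.

No — edge (f,b) lies in no bag.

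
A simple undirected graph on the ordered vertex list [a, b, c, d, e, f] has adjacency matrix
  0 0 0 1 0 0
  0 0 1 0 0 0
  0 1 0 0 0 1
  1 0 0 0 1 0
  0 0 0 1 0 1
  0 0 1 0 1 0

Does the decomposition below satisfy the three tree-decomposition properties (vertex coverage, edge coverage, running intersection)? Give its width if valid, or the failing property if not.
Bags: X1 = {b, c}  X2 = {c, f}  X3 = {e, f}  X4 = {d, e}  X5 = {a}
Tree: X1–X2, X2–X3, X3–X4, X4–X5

A tree decomposition must satisfy three properties: every vertex lies in some bag; for every edge, both endpoints lie together in some bag; and for every vertex, the bags containing it form a connected subtree. Here edge (d,a) lies in no bag, so the decomposition is invalid.

No — edge (d,a) lies in no bag.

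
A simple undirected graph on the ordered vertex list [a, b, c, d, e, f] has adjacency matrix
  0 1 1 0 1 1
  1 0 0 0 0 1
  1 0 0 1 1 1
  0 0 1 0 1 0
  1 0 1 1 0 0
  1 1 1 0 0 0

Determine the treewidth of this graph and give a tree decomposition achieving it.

The largest bag has 3 vertices, giving width 2; this decomposition certifies tw(G) ≤ 2. On the other hand G contains the 3-clique {c, d, e}. A clique must lie in a single bag of any decomposition, so no decomposition can have width below 2. Hence tw(G) = 2 exactly.

Treewidth 2.
One optimal decomposition is:
Bags: B1 = {a, c, e}  B2 = {a, c, f}  B3 = {c, d, e}  B4 = {a, b, f}
Tree: B1–B2, B1–B3, B2–B4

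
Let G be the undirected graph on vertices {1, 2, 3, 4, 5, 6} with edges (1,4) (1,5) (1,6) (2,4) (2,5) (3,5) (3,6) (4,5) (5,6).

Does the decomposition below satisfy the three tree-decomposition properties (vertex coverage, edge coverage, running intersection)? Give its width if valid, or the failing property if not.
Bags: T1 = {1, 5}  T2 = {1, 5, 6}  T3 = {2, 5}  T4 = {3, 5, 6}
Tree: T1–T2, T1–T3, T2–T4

No — vertex 4 appears in no bag.

A tree decomposition must satisfy three properties: every vertex lies in some bag; for every edge, both endpoints lie together in some bag; and for every vertex, the bags containing it form a connected subtree. Here vertex 4 appears in no bag, so the decomposition is invalid.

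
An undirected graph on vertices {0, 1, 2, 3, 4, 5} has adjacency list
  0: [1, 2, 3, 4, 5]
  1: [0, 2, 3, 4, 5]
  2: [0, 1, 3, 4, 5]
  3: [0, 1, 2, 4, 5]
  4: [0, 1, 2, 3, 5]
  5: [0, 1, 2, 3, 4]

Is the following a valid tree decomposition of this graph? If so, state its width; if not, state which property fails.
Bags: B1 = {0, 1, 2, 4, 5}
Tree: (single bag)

No — vertex 3 appears in no bag.

A tree decomposition must satisfy three properties: every vertex lies in some bag; for every edge, both endpoints lie together in some bag; and for every vertex, the bags containing it form a connected subtree. Here vertex 3 appears in no bag, so the decomposition is invalid.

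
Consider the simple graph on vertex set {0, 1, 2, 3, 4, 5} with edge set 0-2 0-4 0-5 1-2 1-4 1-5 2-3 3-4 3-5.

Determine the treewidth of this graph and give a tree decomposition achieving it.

The largest bag has 4 vertices, giving width 3; this decomposition certifies tw(G) ≤ 3. For the lower bound: the 4 vertex sets {3,4}, {1,2}, {5}, {0} are disjoint, each induces a connected subgraph, and every pair is joined by at least one edge of G. Contracting each set to a single vertex therefore yields K_{4} as a minor, and since treewidth is minor-monotone, tw(G) ≥ tw(K_{4}) = 3. Therefore the treewidth is 3.

Treewidth 3.
One optimal decomposition is:
Bags: B1 = {2, 3, 4, 5}  B2 = {1, 2, 4, 5}  B3 = {0, 2, 4, 5}
Tree: B1–B2, B2–B3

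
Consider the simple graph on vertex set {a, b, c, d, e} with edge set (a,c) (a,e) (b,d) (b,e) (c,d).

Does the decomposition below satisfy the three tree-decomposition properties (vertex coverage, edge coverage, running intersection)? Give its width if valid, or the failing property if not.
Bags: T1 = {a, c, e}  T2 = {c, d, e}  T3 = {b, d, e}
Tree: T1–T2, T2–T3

Yes; width 2.

Vertex coverage: the bags together contain {a, b, c, d, e}, the full vertex set. Edge coverage: each edge of G has both endpoints in at least one bag. Running intersection: for every vertex, the bags containing it form a connected subtree. All three properties hold, so this is a valid tree decomposition of width max|bag| − 1 = 2, and hence tw(G) ≤ 2.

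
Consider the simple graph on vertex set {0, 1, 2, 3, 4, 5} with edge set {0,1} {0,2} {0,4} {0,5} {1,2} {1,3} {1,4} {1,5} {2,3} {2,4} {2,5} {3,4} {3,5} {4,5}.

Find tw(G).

4

A width-4 tree decomposition is:
Bags: B1 = {1, 2, 3, 4, 5}  B2 = {0, 1, 2, 4, 5}
Tree: B1–B2
Each bag holds 5 vertices, so the decomposition has width 4, which upper-bounds the treewidth. For the lower bound, the 5 vertices {0, 1, 2, 4, 5} are pairwise adjacent, and any tree decomposition puts a clique entirely inside one bag — forcing width ≥ 4. The upper and lower bounds meet at 4, so that is the treewidth.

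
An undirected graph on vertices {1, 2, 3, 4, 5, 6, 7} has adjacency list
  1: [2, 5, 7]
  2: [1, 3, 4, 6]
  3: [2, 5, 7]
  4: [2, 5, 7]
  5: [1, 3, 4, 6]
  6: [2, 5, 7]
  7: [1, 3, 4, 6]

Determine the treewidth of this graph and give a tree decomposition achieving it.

Every bag has size at most 4, so the width is 4 − 1 = 3 and tw(G) ≤ 3. For the lower bound: the 4 vertex sets {1,5}, {6,7}, {2}, {4} are disjoint, each induces a connected subgraph, and every pair is joined by at least one edge of G. Contracting each set to a single vertex therefore yields K_{4} as a minor, and since treewidth is minor-monotone, tw(G) ≥ tw(K_{4}) = 3. Hence tw(G) = 3 exactly.

Treewidth 3.
Bags: B1 = {1, 2, 5, 7}  B2 = {2, 5, 6, 7}  B3 = {2, 4, 5, 7}  B4 = {2, 3, 5, 7}
Tree: B1–B2, B2–B3, B3–B4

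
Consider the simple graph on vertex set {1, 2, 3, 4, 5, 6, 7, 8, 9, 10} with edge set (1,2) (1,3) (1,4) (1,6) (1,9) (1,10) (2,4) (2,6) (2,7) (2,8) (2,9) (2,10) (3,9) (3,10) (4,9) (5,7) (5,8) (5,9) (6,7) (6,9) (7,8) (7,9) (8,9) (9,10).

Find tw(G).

A width-3 tree decomposition is:
Bags: B1 = {2, 6, 7, 9}  B2 = {2, 7, 8, 9}  B3 = {1, 2, 6, 9}  B4 = {1, 2, 4, 9}  B5 = {5, 7, 8, 9}  B6 = {1, 2, 9, 10}  B7 = {1, 3, 9, 10}
Tree: B1–B2, B1–B3, B3–B4, B2–B5, B4–B6, B6–B7
Every bag has size at most 4, so the width is 4 − 1 = 3 and tw(G) ≤ 3. On the other hand G contains the 4-clique {2, 7, 8, 9}. A clique must lie in a single bag of any decomposition, so no decomposition can have width below 3. Therefore the treewidth is 3.

3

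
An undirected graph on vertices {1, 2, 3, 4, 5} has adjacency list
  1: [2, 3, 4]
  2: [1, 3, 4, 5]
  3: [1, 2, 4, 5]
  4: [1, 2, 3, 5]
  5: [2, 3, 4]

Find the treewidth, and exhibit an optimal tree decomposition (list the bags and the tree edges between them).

Each bag holds 4 vertices, so the decomposition has width 3, which upper-bounds the treewidth. On the other hand G contains the 4-clique {1, 2, 3, 4}. A clique must lie in a single bag of any decomposition, so no decomposition can have width below 3. Therefore the treewidth is 3.

Treewidth 3.
Bags: B1 = {2, 3, 4, 5}  B2 = {1, 2, 3, 4}
Tree: B1–B2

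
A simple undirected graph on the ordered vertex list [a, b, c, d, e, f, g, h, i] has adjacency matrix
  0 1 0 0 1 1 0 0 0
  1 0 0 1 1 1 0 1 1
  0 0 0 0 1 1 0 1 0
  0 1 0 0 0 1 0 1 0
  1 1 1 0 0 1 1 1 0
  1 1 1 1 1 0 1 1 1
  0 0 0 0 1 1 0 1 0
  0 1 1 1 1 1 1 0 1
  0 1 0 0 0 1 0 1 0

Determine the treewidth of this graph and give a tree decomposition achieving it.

Treewidth 3.
One optimal decomposition is:
Bags: B1 = {b, e, f, h}  B2 = {c, e, f, h}  B3 = {e, f, g, h}  B4 = {a, b, e, f}  B5 = {b, f, h, i}  B6 = {b, d, f, h}
Tree: B1–B2, B1–B3, B1–B4, B1–B5, B5–B6

Every bag has size at most 4, so the width is 4 − 1 = 3 and tw(G) ≤ 3. Conversely, {e, f, g, h} is a clique of size 4, and the vertices of any clique must share a bag in every tree decomposition; so some bag has ≥ 4 vertices and tw(G) ≥ 3. The upper and lower bounds meet at 3, so that is the treewidth.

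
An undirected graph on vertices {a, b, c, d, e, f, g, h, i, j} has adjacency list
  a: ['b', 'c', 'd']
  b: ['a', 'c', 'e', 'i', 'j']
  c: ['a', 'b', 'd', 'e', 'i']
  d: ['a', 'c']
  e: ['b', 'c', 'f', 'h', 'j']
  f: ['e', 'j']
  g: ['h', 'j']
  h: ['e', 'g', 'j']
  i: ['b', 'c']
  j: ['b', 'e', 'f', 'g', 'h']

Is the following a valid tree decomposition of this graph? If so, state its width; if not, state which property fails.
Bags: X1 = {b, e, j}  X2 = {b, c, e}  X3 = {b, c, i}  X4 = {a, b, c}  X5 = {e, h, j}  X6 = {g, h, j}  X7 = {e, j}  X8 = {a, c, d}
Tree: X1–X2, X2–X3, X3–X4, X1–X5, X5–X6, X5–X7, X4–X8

No — vertex f appears in no bag.

A tree decomposition must satisfy three properties: every vertex lies in some bag; for every edge, both endpoints lie together in some bag; and for every vertex, the bags containing it form a connected subtree. Here vertex f appears in no bag, so the decomposition is invalid.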